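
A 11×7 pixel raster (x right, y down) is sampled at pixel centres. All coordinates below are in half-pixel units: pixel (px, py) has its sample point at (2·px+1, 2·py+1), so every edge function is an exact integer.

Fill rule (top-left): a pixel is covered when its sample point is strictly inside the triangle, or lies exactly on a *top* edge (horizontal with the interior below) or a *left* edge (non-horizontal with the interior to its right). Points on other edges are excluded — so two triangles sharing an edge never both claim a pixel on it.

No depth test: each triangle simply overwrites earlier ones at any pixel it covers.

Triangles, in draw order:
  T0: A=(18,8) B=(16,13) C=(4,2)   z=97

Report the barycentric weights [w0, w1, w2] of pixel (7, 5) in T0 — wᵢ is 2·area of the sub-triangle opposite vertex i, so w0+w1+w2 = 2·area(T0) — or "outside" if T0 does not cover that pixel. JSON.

T0:
  2·area = 82
  edge (18, 8)→(16, 13): d=(-2,5) right/bottom  bias=-1
  edge (16, 13)→(4, 2): d=(-12,-11) top-left  bias=+0
  edge (4, 2)→(18, 8): d=(14,6) right/bottom  bias=-1
    (4,2)@(9, 5): e=[51,19,12] → X
    (5,2)@(11, 5): e=[41,41,0] → .  [on edge]
    (4,3)@(9, 7): e=[47,-5,40] → .
    (5,3)@(11, 7): e=[37,17,28] → X
    (6,3)@(13, 7): e=[27,39,16] → X
    (7,3)@(15, 7): e=[17,61,4] → X
    (8,3)@(17, 7): e=[7,83,-8] → .
    (5,4)@(11, 9): e=[33,-7,56] → .
    (6,4)@(13, 9): e=[23,15,44] → X
    (8,4)@(17, 9): e=[3,59,20] → X
    (9,4)@(19, 9): e=[-7,81,8] → .
    (6,5)@(13, 11): e=[19,-9,72] → .
  covered (8 px):
    . . . . . . . . . . .
    . . . . . . . . . . .
    . . . . X . . . . . .
    . . . . . X X X . . .
    . . . . . . X X X . .
    . . . . . . . X . . .
    . . . . . . . . . . .

Result: [13,60,9]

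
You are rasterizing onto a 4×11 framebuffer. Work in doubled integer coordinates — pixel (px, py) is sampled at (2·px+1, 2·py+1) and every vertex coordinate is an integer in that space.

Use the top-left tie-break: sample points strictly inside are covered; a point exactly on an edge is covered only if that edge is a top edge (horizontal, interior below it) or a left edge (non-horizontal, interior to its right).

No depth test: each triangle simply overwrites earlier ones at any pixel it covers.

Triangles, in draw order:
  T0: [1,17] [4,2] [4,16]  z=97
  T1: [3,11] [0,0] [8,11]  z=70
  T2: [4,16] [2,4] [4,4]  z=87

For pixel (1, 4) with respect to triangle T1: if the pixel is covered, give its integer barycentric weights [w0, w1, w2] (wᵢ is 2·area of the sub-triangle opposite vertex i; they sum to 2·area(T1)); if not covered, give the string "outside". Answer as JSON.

T0:
  2·area = 42
  edge (1, 17)→(4, 2): d=(3,-15) top-left  bias=+0
  edge (4, 2)→(4, 16): d=(0,14) right/bottom  bias=-1
  edge (4, 16)→(1, 17): d=(-3,1) right/bottom  bias=-1
    (1,3)@(3, 7): e=[0,14,28] → █  [on edge]
    (2,3)@(5, 7): e=[30,-14,26] → ·
    (1,4)@(3, 9): e=[6,14,22] → █
    (2,4)@(5, 9): e=[36,-14,20] → ·
    (1,5)@(3, 11): e=[12,14,16] → █
    (2,5)@(5, 11): e=[42,-14,14] → ·
    (1,6)@(3, 13): e=[18,14,10] → █
    (2,6)@(5, 13): e=[48,-14,8] → ·
    (1,7)@(3, 15): e=[24,14,4] → █
    (2,7)@(5, 15): e=[54,-14,2] → ·
    (3,7)@(7, 15): e=[84,-42,0] → ·  [on edge]
    (0,8)@(1, 17): e=[0,42,0] → ·  [on edge]
  covered (5 px):
    · · · ·
    · · · ·
    · · · ·
    · █ · ·
    · █ · ·
    · █ · ·
    · █ · ·
    · █ · ·
    · · · ·
    · · · ·
    · · · ·
T1:
  2·area = 55
  edge (3, 11)→(0, 0): d=(-3,-11) top-left  bias=+0
  edge (0, 0)→(8, 11): d=(8,11) right/bottom  bias=-1
  edge (8, 11)→(3, 11): d=(-5,0) right/bottom  bias=-1
    (0,1)@(1, 3): e=[2,13,40] → █
    (1,1)@(3, 3): e=[24,-9,40] → ·
    (0,2)@(1, 5): e=[-4,29,30] → ·
    (1,2)@(3, 5): e=[18,7,30] → █
    (2,2)@(5, 5): e=[40,-15,30] → ·
    (1,3)@(3, 7): e=[12,23,20] → █
    (2,3)@(5, 7): e=[34,1,20] → █
    (3,3)@(7, 7): e=[56,-21,20] → ·
    (1,4)@(3, 9): e=[6,39,10] → █
    (3,4)@(7, 9): e=[50,-5,10] → ·
    (0,5)@(1, 11): e=[-22,77,0] → ·  [on edge]
    (1,5)@(3, 11): e=[0,55,0] → ·  [on edge]
    (2,5)@(5, 11): e=[22,33,0] → ·  [on edge]
    (3,5)@(7, 11): e=[44,11,0] → ·  [on edge]
  covered (6 px):
    · · · ·
    █ · · ·
    · █ · ·
    · █ █ ·
    · █ █ ·
    · · · ·
    · · · ·
    · · · ·
    · · · ·
    · · · ·
    · · · ·
T2:
  2·area = 24
  edge (4, 16)→(2, 4): d=(-2,-12) top-left  bias=+0
  edge (2, 4)→(4, 4): d=(2,0) top-left  bias=+0
  edge (4, 4)→(4, 16): d=(0,12) right/bottom  bias=-1
    (1,2)@(3, 5): e=[10,2,12] → █
    (2,2)@(5, 5): e=[34,2,-12] → ·
    (1,3)@(3, 7): e=[6,6,12] → █
    (2,3)@(5, 7): e=[30,6,-12] → ·
    (1,4)@(3, 9): e=[2,10,12] → █
    (2,4)@(5, 9): e=[26,10,-12] → ·
    (1,5)@(3, 11): e=[-2,14,12] → ·
  covered (3 px):
    · · · ·
    · · · ·
    · █ · ·
    · █ · ·
    · █ · ·
    · · · ·
    · · · ·
    · · · ·
    · · · ·
    · · · ·
    · · · ·

Result: [39,10,6]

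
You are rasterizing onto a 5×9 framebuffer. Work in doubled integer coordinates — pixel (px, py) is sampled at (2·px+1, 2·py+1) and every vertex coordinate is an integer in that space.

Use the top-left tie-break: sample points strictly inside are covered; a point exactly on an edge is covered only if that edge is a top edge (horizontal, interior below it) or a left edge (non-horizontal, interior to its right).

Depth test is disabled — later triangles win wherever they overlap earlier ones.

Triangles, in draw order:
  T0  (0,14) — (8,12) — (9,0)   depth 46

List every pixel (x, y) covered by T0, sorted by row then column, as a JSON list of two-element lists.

T0:
  2·area = 94  (B↔C swapped to make it positive)
  edge (0, 14)→(9, 0): d=(9,-14) top-left  bias=+0
  edge (9, 0)→(8, 12): d=(-1,12) right/bottom  bias=-1
  edge (8, 12)→(0, 14): d=(-8,2) right/bottom  bias=-1
    (3,2)@(7, 5): e=[17,19,58] → █
    (4,2)@(9, 5): e=[45,-5,54] → ·
    (2,3)@(5, 7): e=[7,41,46] → █
    (4,3)@(9, 7): e=[63,-7,38] → ·
    (2,4)@(5, 9): e=[25,39,30] → █
    (4,4)@(9, 9): e=[81,-9,22] → ·
    (1,5)@(3, 11): e=[15,61,18] → █
    (4,5)@(9, 11): e=[99,-11,6] → ·
    (0,6)@(1, 13): e=[5,83,6] → █
    (2,6)@(5, 13): e=[61,35,-2] → ·
    (3,6)@(7, 13): e=[89,11,-6] → ·
    (0,7)@(1, 15): e=[23,81,-10] → ·
  covered (10 px):
    · · · · ·
    · · · · ·
    · · · █ ·
    · · █ █ ·
    · · █ █ ·
    · █ █ █ ·
    █ █ · · ·
    · · · · ·
    · · · · ·

Result: [[3,2],[2,3],[3,3],[2,4],[3,4],[1,5],[2,5],[3,5],[0,6],[1,6]]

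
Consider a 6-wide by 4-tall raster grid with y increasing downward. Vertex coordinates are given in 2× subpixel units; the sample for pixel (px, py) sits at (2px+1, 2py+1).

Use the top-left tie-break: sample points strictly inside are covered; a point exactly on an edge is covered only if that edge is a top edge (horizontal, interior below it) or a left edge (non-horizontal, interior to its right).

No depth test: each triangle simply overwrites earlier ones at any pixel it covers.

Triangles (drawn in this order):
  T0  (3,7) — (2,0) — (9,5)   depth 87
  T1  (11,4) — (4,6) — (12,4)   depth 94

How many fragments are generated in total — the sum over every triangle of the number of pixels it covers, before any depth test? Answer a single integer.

T0:
  2·area = 44
  edge (3, 7)→(2, 0): d=(-1,-7) top-left  bias=+0
  edge (2, 0)→(9, 5): d=(7,5) right/bottom  bias=-1
  edge (9, 5)→(3, 7): d=(-6,2) right/bottom  bias=-1
    (1,0)@(3, 1): e=[6,2,36] → █
    (2,0)@(5, 1): e=[20,-8,32] → ·
    (1,1)@(3, 3): e=[4,16,24] → █
    (2,1)@(5, 3): e=[18,6,20] → █
    (3,1)@(7, 3): e=[32,-4,16] → ·
    (1,2)@(3, 5): e=[2,30,12] → █
    (3,2)@(7, 5): e=[30,10,4] → █
    (4,2)@(9, 5): e=[44,0,0] → ·  [on edge]
    (1,3)@(3, 7): e=[0,44,0] → ·  [on edge]
    (2,3)@(5, 7): e=[14,34,-4] → ·
    (3,3)@(7, 7): e=[28,24,-8] → ·
  covered (6 px):
    · █ · · · ·
    · █ █ · · ·
    · █ █ █ · ·
    · · · · · ·
T1:
  2·area = 2  (B↔C swapped to make it positive)
  edge (11, 4)→(12, 4): d=(1,0) top-left  bias=+0
  edge (12, 4)→(4, 6): d=(-8,2) right/bottom  bias=-1
  edge (4, 6)→(11, 4): d=(7,-2) top-left  bias=+0
  covered (0 px):
    · · · · · ·
    · · · · · ·
    · · · · · ·
    · · · · · ·

Answer: 6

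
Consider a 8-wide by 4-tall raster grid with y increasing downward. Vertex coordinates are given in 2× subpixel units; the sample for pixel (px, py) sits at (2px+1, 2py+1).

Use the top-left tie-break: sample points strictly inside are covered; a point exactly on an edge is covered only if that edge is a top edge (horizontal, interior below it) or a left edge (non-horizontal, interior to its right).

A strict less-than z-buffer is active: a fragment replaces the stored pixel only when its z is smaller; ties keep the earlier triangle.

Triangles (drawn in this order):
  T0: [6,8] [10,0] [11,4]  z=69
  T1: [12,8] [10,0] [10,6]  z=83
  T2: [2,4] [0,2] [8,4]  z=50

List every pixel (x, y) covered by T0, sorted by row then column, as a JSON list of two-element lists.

T0:
  2·area = 24
  edge (6, 8)→(10, 0): d=(4,-8) top-left  bias=+0
  edge (10, 0)→(11, 4): d=(1,4) right/bottom  bias=-1
  edge (11, 4)→(6, 8): d=(-5,4) right/bottom  bias=-1
    (4,1)@(9, 3): e=[4,7,13] → X
    (5,1)@(11, 3): e=[20,-1,5] → .
    (4,2)@(9, 5): e=[12,9,3] → X
    (5,2)@(11, 5): e=[28,1,-5] → .
    (3,3)@(7, 7): e=[4,19,1] → X
    (4,3)@(9, 7): e=[20,11,-7] → .
  covered (3 px):
    . . . . . . . .
    . . . . X . . .
    . . . . X . . .
    . . . X . . . .
T1:
  2·area = 12  (B↔C swapped to make it positive)
  edge (12, 8)→(10, 6): d=(-2,-2) top-left  bias=+0
  edge (10, 6)→(10, 0): d=(0,-6) top-left  bias=+0
  edge (10, 0)→(12, 8): d=(2,8) right/bottom  bias=-1
    (2,0)@(5, 1): e=[0,-30,42] → .  [on edge]
    (3,1)@(7, 3): e=[0,-18,30] → .  [on edge]
    (4,2)@(9, 5): e=[0,-6,18] → .  [on edge]
    (5,2)@(11, 5): e=[4,6,2] → X
    (6,2)@(13, 5): e=[8,18,-14] → .
    (5,3)@(11, 7): e=[0,6,6] → X  [on edge]
    (6,3)@(13, 7): e=[4,18,-10] → .
  covered (2 px):
    . . . . . . . .
    . . . . . . . .
    . . . . . X . .
    . . . . . X . .
T2:
  2·area = 12
  edge (2, 4)→(0, 2): d=(-2,-2) top-left  bias=+0
  edge (0, 2)→(8, 4): d=(8,2) right/bottom  bias=-1
  edge (8, 4)→(2, 4): d=(-6,0) right/bottom  bias=-1
    (0,1)@(1, 3): e=[0,6,6] → X  [on edge]
    (1,1)@(3, 3): e=[4,2,6] → X
    (2,1)@(5, 3): e=[8,-2,6] → .
    (0,2)@(1, 5): e=[-4,22,-6] → .
    (1,2)@(3, 5): e=[0,18,-6] → .  [on edge]
    (2,3)@(5, 7): e=[0,30,-18] → .  [on edge]
  covered (2 px):
    . . . . . . . .
    X X . . . . . .
    . . . . . . . .
    . . . . . . . .

Answer: [[4,1],[4,2],[3,3]]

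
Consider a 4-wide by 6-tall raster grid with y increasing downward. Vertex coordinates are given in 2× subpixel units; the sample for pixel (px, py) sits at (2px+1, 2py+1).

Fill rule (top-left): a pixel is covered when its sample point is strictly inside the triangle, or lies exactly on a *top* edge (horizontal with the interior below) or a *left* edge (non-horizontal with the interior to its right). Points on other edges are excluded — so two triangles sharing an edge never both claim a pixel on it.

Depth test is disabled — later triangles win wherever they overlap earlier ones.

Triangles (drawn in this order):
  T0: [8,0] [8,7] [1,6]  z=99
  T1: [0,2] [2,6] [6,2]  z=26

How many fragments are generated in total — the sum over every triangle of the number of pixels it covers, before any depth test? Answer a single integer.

T0:
  2·area = 49
  edge (8, 0)→(8, 7): d=(0,7) right/bottom  bias=-1
  edge (8, 7)→(1, 6): d=(-7,-1) top-left  bias=+0
  edge (1, 6)→(8, 0): d=(7,-6) top-left  bias=+0
    (3,0)@(7, 1): e=[7,41,1] → █
    (2,1)@(5, 3): e=[21,25,3] → █
    (1,2)@(3, 5): e=[35,9,5] → █
    (1,3)@(3, 7): e=[35,-5,19] → ·
    (2,3)@(5, 7): e=[21,-3,31] → ·
    (3,3)@(7, 7): e=[7,-1,43] → ·
  covered (6 px):
    · · · █
    · · █ █
    · █ █ █
    · · · ·
    · · · ·
    · · · ·
T1:
  2·area = 24  (B↔C swapped to make it positive)
  edge (0, 2)→(6, 2): d=(6,0) top-left  bias=+0
  edge (6, 2)→(2, 6): d=(-4,4) right/bottom  bias=-1
  edge (2, 6)→(0, 2): d=(-2,-4) top-left  bias=+0
    (3,0)@(7, 1): e=[-6,0,30] → ·  [on edge]
    (0,1)@(1, 3): e=[6,16,2] → █
    (1,1)@(3, 3): e=[6,8,10] → █
    (2,1)@(5, 3): e=[6,0,18] → ·  [on edge]
    (0,2)@(1, 5): e=[18,8,-2] → ·
    (1,2)@(3, 5): e=[18,0,6] → ·  [on edge]
    (0,3)@(1, 7): e=[30,0,-6] → ·  [on edge]
  covered (2 px):
    · · · ·
    █ █ · ·
    · · · ·
    · · · ·
    · · · ·
    · · · ·

Answer: 8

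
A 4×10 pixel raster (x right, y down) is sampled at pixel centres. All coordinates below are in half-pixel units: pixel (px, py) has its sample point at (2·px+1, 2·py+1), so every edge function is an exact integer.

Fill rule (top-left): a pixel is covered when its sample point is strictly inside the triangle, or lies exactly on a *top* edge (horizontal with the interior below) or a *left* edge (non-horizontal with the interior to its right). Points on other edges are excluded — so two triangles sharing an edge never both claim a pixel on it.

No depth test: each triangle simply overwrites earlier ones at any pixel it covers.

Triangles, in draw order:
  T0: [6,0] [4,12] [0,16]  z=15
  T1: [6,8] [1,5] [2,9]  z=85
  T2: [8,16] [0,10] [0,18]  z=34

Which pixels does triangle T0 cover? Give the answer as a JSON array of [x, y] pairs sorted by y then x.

T0:
  2·area = 40
  edge (6, 0)→(4, 12): d=(-2,12) right/bottom  bias=-1
  edge (4, 12)→(0, 16): d=(-4,4) right/bottom  bias=-1
  edge (0, 16)→(6, 0): d=(6,-16) top-left  bias=+0
    (2,1)@(5, 3): e=[6,32,2] → #
    (3,1)@(7, 3): e=[-18,24,34] → ·
    (2,2)@(5, 5): e=[2,24,14] → #
    (3,2)@(7, 5): e=[-22,16,46] → ·
    (2,3)@(5, 7): e=[-2,16,26] → ·
    (1,4)@(3, 9): e=[18,16,6] → #
    (2,4)@(5, 9): e=[-6,8,38] → ·
    (3,4)@(7, 9): e=[-30,0,70] → ·  [on edge]
    (1,5)@(3, 11): e=[14,8,18] → #
    (2,5)@(5, 11): e=[-10,0,50] → ·  [on edge]
    (1,6)@(3, 13): e=[10,0,30] → ·  [on edge]
    (0,7)@(1, 15): e=[30,0,10] → ·  [on edge]
  covered (4 px):
    · · · ·
    · · # ·
    · · # ·
    · · · ·
    · # · ·
    · # · ·
    · · · ·
    · · · ·
    · · · ·
    · · · ·
T1:
  2·area = 17  (B↔C swapped to make it positive)
  edge (6, 8)→(2, 9): d=(-4,1) right/bottom  bias=-1
  edge (2, 9)→(1, 5): d=(-1,-4) top-left  bias=+0
  edge (1, 5)→(6, 8): d=(5,3) right/bottom  bias=-1
    (0,2)@(1, 5): e=[17,0,0] → ·  [on edge]
    (1,3)@(3, 7): e=[7,6,4] → #
    (2,3)@(5, 7): e=[5,14,-2] → ·
    (1,4)@(3, 9): e=[-1,4,14] → ·
    (1,6)@(3, 13): e=[-17,0,34] → ·  [on edge]
  covered (1 px):
    · · · ·
    · · · ·
    · · · ·
    · # · ·
    · · · ·
    · · · ·
    · · · ·
    · · · ·
    · · · ·
    · · · ·
T2:
  2·area = 64  (B↔C swapped to make it positive)
  edge (8, 16)→(0, 18): d=(-8,2) right/bottom  bias=-1
  edge (0, 18)→(0, 10): d=(0,-8) top-left  bias=+0
  edge (0, 10)→(8, 16): d=(8,6) right/bottom  bias=-1
    (0,5)@(1, 11): e=[54,8,2] → #
    (1,5)@(3, 11): e=[50,24,-10] → ·
    (0,6)@(1, 13): e=[38,8,18] → #
    (1,6)@(3, 13): e=[34,24,6] → #
    (2,6)@(5, 13): e=[30,40,-6] → ·
    (0,7)@(1, 15): e=[22,8,34] → #
    (2,7)@(5, 15): e=[14,40,10] → #
    (3,7)@(7, 15): e=[10,56,-2] → ·
    (0,8)@(1, 17): e=[6,8,50] → #
    (2,8)@(5, 17): e=[-2,40,26] → ·
    (0,9)@(1, 19): e=[-10,8,66] → ·
    (1,9)@(3, 19): e=[-14,24,54] → ·
  covered (8 px):
    · · · ·
    · · · ·
    · · · ·
    · · · ·
    · · · ·
    # · · ·
    # # · ·
    # # # ·
    # # · ·
    · · · ·

Answer: [[2,1],[2,2],[1,4],[1,5]]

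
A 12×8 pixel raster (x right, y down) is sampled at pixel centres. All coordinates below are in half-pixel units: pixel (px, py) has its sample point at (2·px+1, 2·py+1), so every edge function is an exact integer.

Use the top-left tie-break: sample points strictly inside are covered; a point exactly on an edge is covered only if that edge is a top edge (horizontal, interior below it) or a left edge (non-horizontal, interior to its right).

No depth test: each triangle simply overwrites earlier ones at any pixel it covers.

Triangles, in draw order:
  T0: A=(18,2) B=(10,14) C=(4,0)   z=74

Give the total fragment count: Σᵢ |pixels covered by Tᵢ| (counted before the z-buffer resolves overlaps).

T0:
  2·area = 184
  edge (18, 2)→(10, 14): d=(-8,12) right/bottom  bias=-1
  edge (10, 14)→(4, 0): d=(-6,-14) top-left  bias=+0
  edge (4, 0)→(18, 2): d=(14,2) right/bottom  bias=-1
    (2,0)@(5, 1): e=[164,8,12] → X
    (3,0)@(7, 1): e=[140,36,8] → X
    (4,0)@(9, 1): e=[116,64,4] → X
    (5,0)@(11, 1): e=[92,92,0] → .  [on edge]
    (2,1)@(5, 3): e=[148,-4,40] → .
    (3,1)@(7, 3): e=[124,24,36] → X
    (5,1)@(11, 3): e=[76,80,28] → X
    (6,1)@(13, 3): e=[52,108,24] → X
    (7,1)@(15, 3): e=[28,136,20] → X
    (8,1)@(17, 3): e=[4,164,16] → X
    (9,1)@(19, 3): e=[-20,192,12] → .
    (3,2)@(7, 5): e=[108,12,64] → X
    (3,3)@(7, 7): e=[92,0,92] → X  [on edge]
  covered (23 px):
    . . X X X . . . . . . .
    . . . X X X X X X . . .
    . . . X X X X X . . . .
    . . . X X X X . . . . .
    . . . . X X X . . . . .
    . . . . X X . . . . . .
    . . . . . . . . . . . .
    . . . . . . . . . . . .

Answer: 23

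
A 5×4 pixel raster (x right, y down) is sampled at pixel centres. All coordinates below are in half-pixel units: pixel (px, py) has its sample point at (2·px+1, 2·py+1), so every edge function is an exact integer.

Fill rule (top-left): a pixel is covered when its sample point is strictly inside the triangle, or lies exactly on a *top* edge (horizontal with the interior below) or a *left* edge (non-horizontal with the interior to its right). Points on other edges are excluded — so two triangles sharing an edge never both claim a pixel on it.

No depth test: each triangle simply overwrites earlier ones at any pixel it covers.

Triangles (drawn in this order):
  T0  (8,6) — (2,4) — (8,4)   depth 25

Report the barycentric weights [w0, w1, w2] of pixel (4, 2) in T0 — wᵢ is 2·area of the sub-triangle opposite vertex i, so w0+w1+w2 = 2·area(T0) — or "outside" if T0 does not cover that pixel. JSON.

T0:
  2·area = 12
  edge (8, 6)→(2, 4): d=(-6,-2) top-left  bias=+0
  edge (2, 4)→(8, 4): d=(6,0) top-left  bias=+0
  edge (8, 4)→(8, 6): d=(0,2) right/bottom  bias=-1
    (2,2)@(5, 5): e=[0,6,6] → █  [on edge]
    (3,2)@(7, 5): e=[4,6,2] → █
    (4,2)@(9, 5): e=[8,6,-2] → ·
    (2,3)@(5, 7): e=[-12,18,6] → ·
    (3,3)@(7, 7): e=[-8,18,2] → ·
  covered (2 px):
    · · · · ·
    · · · · ·
    · · █ █ ·
    · · · · ·

Final: "outside"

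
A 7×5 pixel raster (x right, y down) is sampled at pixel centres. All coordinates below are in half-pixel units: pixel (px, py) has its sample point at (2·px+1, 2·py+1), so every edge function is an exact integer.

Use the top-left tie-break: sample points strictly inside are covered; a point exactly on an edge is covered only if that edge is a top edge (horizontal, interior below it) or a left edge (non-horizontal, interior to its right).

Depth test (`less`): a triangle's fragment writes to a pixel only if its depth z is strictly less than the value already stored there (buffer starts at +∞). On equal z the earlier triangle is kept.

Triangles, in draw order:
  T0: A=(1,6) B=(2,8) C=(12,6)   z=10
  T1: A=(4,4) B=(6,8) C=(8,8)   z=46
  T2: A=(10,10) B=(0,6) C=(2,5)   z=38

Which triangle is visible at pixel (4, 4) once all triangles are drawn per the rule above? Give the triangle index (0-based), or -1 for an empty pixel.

T0:
  2·area = 22  (B↔C swapped to make it positive)
  edge (1, 6)→(12, 6): d=(11,0) top-left  bias=+0
  edge (12, 6)→(2, 8): d=(-10,2) right/bottom  bias=-1
  edge (2, 8)→(1, 6): d=(-1,-2) top-left  bias=+0
    (1,3)@(3, 7): e=[11,8,3] → █
    (2,3)@(5, 7): e=[11,4,7] → █
    (3,3)@(7, 7): e=[11,0,11] → ·  [on edge]
    (1,4)@(3, 9): e=[33,-12,1] → ·
    (2,4)@(5, 9): e=[33,-16,5] → ·
  covered (2 px):
    · · · · · · ·
    · · · · · · ·
    · · · · · · ·
    · █ █ · · · ·
    · · · · · · ·
T1:
  2·area = 8  (B↔C swapped to make it positive)
  edge (4, 4)→(8, 8): d=(4,4) right/bottom  bias=-1
  edge (8, 8)→(6, 8): d=(-2,0) right/bottom  bias=-1
  edge (6, 8)→(4, 4): d=(-2,-4) top-left  bias=+0
    (0,0)@(1, 1): e=[0,14,-6] → ·  [on edge]
    (1,1)@(3, 3): e=[0,10,-2] → ·  [on edge]
    (2,2)@(5, 5): e=[0,6,2] → ·  [on edge]
    (3,3)@(7, 7): e=[0,2,6] → ·  [on edge]
    (4,4)@(9, 9): e=[0,-2,10] → ·  [on edge]
  covered (0 px):
    · · · · · · ·
    · · · · · · ·
    · · · · · · ·
    · · · · · · ·
    · · · · · · ·
T2:
  2·area = 18
  edge (10, 10)→(0, 6): d=(-10,-4) top-left  bias=+0
  edge (0, 6)→(2, 5): d=(2,-1) top-left  bias=+0
  edge (2, 5)→(10, 10): d=(8,5) right/bottom  bias=-1
    (1,3)@(3, 7): e=[2,5,11] → █
    (2,3)@(5, 7): e=[10,7,1] → █
    (3,3)@(7, 7): e=[18,9,-9] → ·
    (1,4)@(3, 9): e=[-18,9,27] → ·
    (2,4)@(5, 9): e=[-10,11,17] → ·
  covered (2 px):
    · · · · · · ·
    · · · · · · ·
    · · · · · · ·
    · █ █ · · · ·
    · · · · · · ·

Z-buffer (winner per pixel, '.' = empty):
  . . . . . . .
  . . . . . . .
  . . . . . . .
  . 0 0 . . . .
  . . . . . . .

Answer: -1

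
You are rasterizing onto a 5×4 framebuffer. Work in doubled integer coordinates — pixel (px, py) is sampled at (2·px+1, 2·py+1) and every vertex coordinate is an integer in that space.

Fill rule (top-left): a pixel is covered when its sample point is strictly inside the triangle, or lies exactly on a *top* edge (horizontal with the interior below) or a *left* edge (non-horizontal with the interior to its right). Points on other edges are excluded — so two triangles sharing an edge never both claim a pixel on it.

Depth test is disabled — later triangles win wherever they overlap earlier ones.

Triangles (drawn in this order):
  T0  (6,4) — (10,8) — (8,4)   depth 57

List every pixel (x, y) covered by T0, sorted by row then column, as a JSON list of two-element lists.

T0:
  2·area = 8  (B↔C swapped to make it positive)
  edge (6, 4)→(8, 4): d=(2,0) top-left  bias=+0
  edge (8, 4)→(10, 8): d=(2,4) right/bottom  bias=-1
  edge (10, 8)→(6, 4): d=(-4,-4) top-left  bias=+0
    (1,0)@(3, 1): e=[-6,14,0] → ·  [on edge]
    (2,1)@(5, 3): e=[-2,10,0] → ·  [on edge]
    (3,2)@(7, 5): e=[2,6,0] → #  [on edge]
    (4,2)@(9, 5): e=[2,-2,8] → ·
    (3,3)@(7, 7): e=[6,10,-8] → ·
    (4,3)@(9, 7): e=[6,2,0] → #  [on edge]
  covered (2 px):
    · · · · ·
    · · · · ·
    · · · # ·
    · · · · #

Answer: [[3,2],[4,3]]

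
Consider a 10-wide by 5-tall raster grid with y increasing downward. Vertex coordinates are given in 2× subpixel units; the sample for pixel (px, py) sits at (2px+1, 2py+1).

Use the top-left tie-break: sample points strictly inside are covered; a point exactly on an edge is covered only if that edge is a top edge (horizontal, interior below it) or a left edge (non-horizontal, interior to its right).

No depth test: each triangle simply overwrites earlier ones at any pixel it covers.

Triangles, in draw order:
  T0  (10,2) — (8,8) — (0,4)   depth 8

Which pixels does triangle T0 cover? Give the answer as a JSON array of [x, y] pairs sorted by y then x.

T0:
  2·area = 56
  edge (10, 2)→(8, 8): d=(-2,6) right/bottom  bias=-1
  edge (8, 8)→(0, 4): d=(-8,-4) top-left  bias=+0
  edge (0, 4)→(10, 2): d=(10,-2) top-left  bias=+0
    (7,0)@(15, 1): e=[-28,84,0] → ·  [on edge]
    (2,1)@(5, 3): e=[28,28,0] → #  [on edge]
    (3,1)@(7, 3): e=[16,36,4] → #
    (4,1)@(9, 3): e=[4,44,8] → #
    (5,1)@(11, 3): e=[-8,52,12] → ·
    (1,2)@(3, 5): e=[36,4,16] → #
    (4,2)@(9, 5): e=[0,28,28] → ·  [on edge]
    (1,3)@(3, 7): e=[32,-12,36] → ·
    (2,3)@(5, 7): e=[20,-4,40] → ·
    (3,3)@(7, 7): e=[8,4,44] → #
    (4,3)@(9, 7): e=[-4,12,48] → ·
    (3,4)@(7, 9): e=[4,-12,64] → ·
  covered (7 px):
    · · · · · · · · · ·
    · · # # # · · · · ·
    · # # # · · · · · ·
    · · · # · · · · · ·
    · · · · · · · · · ·

Final: [[2,1],[3,1],[4,1],[1,2],[2,2],[3,2],[3,3]]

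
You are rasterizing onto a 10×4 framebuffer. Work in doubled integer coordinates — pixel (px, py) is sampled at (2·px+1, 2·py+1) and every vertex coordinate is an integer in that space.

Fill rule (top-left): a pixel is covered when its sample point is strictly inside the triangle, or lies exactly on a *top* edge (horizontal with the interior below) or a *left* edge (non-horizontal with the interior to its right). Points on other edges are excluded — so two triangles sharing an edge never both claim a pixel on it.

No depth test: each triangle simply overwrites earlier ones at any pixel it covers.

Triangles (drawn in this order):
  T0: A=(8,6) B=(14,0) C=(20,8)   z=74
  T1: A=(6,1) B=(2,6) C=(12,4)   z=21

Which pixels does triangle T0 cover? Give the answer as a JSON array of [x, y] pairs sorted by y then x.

T0:
  2·area = 84
  edge (8, 6)→(14, 0): d=(6,-6) top-left  bias=+0
  edge (14, 0)→(20, 8): d=(6,8) right/bottom  bias=-1
  edge (20, 8)→(8, 6): d=(-12,-2) top-left  bias=+0
    (6,0)@(13, 1): e=[0,14,70] → X  [on edge]
    (7,0)@(15, 1): e=[12,-2,74] → .
    (5,1)@(11, 3): e=[0,42,42] → X  [on edge]
    (7,1)@(15, 3): e=[24,10,50] → X
    (8,1)@(17, 3): e=[36,-6,54] → .
    (4,2)@(9, 5): e=[0,70,14] → X  [on edge]
    (8,2)@(17, 5): e=[48,6,30] → X
    (9,2)@(19, 5): e=[60,-10,34] → .
    (3,3)@(7, 7): e=[0,98,-14] → .  [on edge]
    (4,3)@(9, 7): e=[12,82,-10] → .
    (5,3)@(11, 7): e=[24,66,-6] → .
    (6,3)@(13, 7): e=[36,50,-2] → .
  covered (12 px):
    . . . . . . X . . .
    . . . . . X X X . .
    . . . . X X X X X .
    . . . . . . . X X X
T1:
  2·area = 42  (B↔C swapped to make it positive)
  edge (6, 1)→(12, 4): d=(6,3) right/bottom  bias=-1
  edge (12, 4)→(2, 6): d=(-10,2) right/bottom  bias=-1
  edge (2, 6)→(6, 1): d=(4,-5) top-left  bias=+0
    (2,1)@(5, 3): e=[15,24,3] → X
    (3,1)@(7, 3): e=[9,20,13] → X
    (4,1)@(9, 3): e=[3,16,23] → X
    (5,1)@(11, 3): e=[-3,12,33] → .
    (8,1)@(17, 3): e=[-21,0,63] → .  [on edge]
    (1,2)@(3, 5): e=[33,8,1] → X
    (3,2)@(7, 5): e=[21,0,21] → .  [on edge]
    (4,2)@(9, 5): e=[15,-4,31] → .
    (1,3)@(3, 7): e=[45,-12,9] → .
    (2,3)@(5, 7): e=[39,-16,19] → .
  covered (5 px):
    . . . . . . . . . .
    . . X X X . . . . .
    . X X . . . . . . .
    . . . . . . . . . .

Result: [[6,0],[5,1],[6,1],[7,1],[4,2],[5,2],[6,2],[7,2],[8,2],[7,3],[8,3],[9,3]]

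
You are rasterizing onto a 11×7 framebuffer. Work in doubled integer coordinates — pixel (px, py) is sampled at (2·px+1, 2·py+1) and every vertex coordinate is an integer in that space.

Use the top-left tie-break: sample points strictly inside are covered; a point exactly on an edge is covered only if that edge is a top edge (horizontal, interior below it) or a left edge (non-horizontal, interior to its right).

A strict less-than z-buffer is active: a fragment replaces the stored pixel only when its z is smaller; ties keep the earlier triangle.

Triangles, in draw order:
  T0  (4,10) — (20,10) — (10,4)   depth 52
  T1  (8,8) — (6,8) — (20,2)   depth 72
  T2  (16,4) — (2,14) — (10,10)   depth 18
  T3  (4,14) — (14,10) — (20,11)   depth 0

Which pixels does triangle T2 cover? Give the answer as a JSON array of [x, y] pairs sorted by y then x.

T0:
  2·area = 96  (B↔C swapped to make it positive)
  edge (4, 10)→(10, 4): d=(6,-6) top-left  bias=+0
  edge (10, 4)→(20, 10): d=(10,6) right/bottom  bias=-1
  edge (20, 10)→(4, 10): d=(-16,0) right/bottom  bias=-1
    (2,0)@(5, 1): e=[-48,0,144] → ·  [on edge]
    (6,0)@(13, 1): e=[0,-48,144] → ·  [on edge]
    (5,1)@(11, 3): e=[0,-16,112] → ·  [on edge]
    (4,2)@(9, 5): e=[0,16,80] → #  [on edge]
    (5,2)@(11, 5): e=[12,4,80] → #
    (6,2)@(13, 5): e=[24,-8,80] → ·
    (3,3)@(7, 7): e=[0,48,48] → #  [on edge]
    (6,3)@(13, 7): e=[36,12,48] → #
    (7,3)@(15, 7): e=[48,0,48] → ·  [on edge]
    (2,4)@(5, 9): e=[0,80,16] → #  [on edge]
    (7,4)@(15, 9): e=[60,20,16] → #
    (8,4)@(17, 9): e=[72,8,16] → #
    (1,5)@(3, 11): e=[0,112,-16] → ·  [on edge]
    (0,6)@(1, 13): e=[0,144,-48] → ·  [on edge]
  covered (13 px):
    · · · · · · · · · · ·
    · · · · · · · · · · ·
    · · · · # # · · · · ·
    · · · # # # # · · · ·
    · · # # # # # # # · ·
    · · · · · · · · · · ·
    · · · · · · · · · · ·
T1:
  2·area = 12
  edge (8, 8)→(6, 8): d=(-2,0) right/bottom  bias=-1
  edge (6, 8)→(20, 2): d=(14,-6) top-left  bias=+0
  edge (20, 2)→(8, 8): d=(-12,6) right/bottom  bias=-1
    (6,2)@(13, 5): e=[6,0,6] → #  [on edge]
    (7,2)@(15, 5): e=[6,12,-6] → ·
    (4,3)@(9, 7): e=[2,4,6] → #
    (5,3)@(11, 7): e=[2,16,-6] → ·
    (6,3)@(13, 7): e=[2,28,-18] → ·
    (4,4)@(9, 9): e=[-2,32,-18] → ·
  covered (2 px):
    · · · · · · · · · · ·
    · · · · · · · · · · ·
    · · · · · · # · · · ·
    · · · · # · · · · · ·
    · · · · · · · · · · ·
    · · · · · · · · · · ·
    · · · · · · · · · · ·
T2:
  2·area = 24  (B↔C swapped to make it positive)
  edge (16, 4)→(10, 10): d=(-6,6) right/bottom  bias=-1
  edge (10, 10)→(2, 14): d=(-8,4) right/bottom  bias=-1
  edge (2, 14)→(16, 4): d=(14,-10) top-left  bias=+0
    (9,0)@(19, 1): e=[0,36,-12] → ·  [on edge]
    (8,1)@(17, 3): e=[0,28,-4] → ·  [on edge]
    (7,2)@(15, 5): e=[0,20,4] → ·  [on edge]
    (6,3)@(13, 7): e=[0,12,12] → ·  [on edge]
    (4,4)@(9, 9): e=[12,12,0] → #  [on edge]
    (5,4)@(11, 9): e=[0,4,20] → ·  [on edge]
    (3,5)@(7, 11): e=[12,4,8] → #
    (4,5)@(9, 11): e=[0,-4,28] → ·  [on edge]
    (3,6)@(7, 13): e=[0,-12,36] → ·  [on edge]
  covered (2 px):
    · · · · · · · · · · ·
    · · · · · · · · · · ·
    · · · · · · · · · · ·
    · · · · · · · · · · ·
    · · · · # · · · · · ·
    · · · # · · · · · · ·
    · · · · · · · · · · ·
T3:
  2·area = 34
  edge (4, 14)→(14, 10): d=(10,-4) top-left  bias=+0
  edge (14, 10)→(20, 11): d=(6,1) right/bottom  bias=-1
  edge (20, 11)→(4, 14): d=(-16,3) right/bottom  bias=-1
    (6,5)@(13, 11): e=[6,7,21] → #
    (7,5)@(15, 11): e=[14,5,15] → #
    (8,5)@(17, 11): e=[22,3,9] → #
    (9,5)@(19, 11): e=[30,1,3] → #
    (10,5)@(21, 11): e=[38,-1,-3] → ·
    (3,6)@(7, 13): e=[2,25,7] → #
    (4,6)@(9, 13): e=[10,23,1] → #
    (5,6)@(11, 13): e=[18,21,-5] → ·
    (6,6)@(13, 13): e=[26,19,-11] → ·
    (7,6)@(15, 13): e=[34,17,-17] → ·
    (8,6)@(17, 13): e=[42,15,-23] → ·
    (9,6)@(19, 13): e=[50,13,-29] → ·
  covered (6 px):
    · · · · · · · · · · ·
    · · · · · · · · · · ·
    · · · · · · · · · · ·
    · · · · · · · · · · ·
    · · · · · · · · · · ·
    · · · · · · # # # # ·
    · · · # # · · · · · ·

Final: [[4,4],[3,5]]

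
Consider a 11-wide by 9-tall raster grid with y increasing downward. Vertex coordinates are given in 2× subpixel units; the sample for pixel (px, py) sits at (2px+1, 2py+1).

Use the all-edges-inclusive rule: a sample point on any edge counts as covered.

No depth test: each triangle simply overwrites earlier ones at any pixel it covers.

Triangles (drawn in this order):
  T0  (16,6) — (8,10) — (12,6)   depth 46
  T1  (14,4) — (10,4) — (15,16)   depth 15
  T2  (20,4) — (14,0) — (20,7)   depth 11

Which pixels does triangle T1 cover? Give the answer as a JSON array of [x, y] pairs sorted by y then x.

T0:
  2·area = 16
  edge (16, 6)→(8, 10): d=(-8,4) inclusive
  edge (8, 10)→(12, 6): d=(4,-4) inclusive
  edge (12, 6)→(16, 6): d=(4,0) inclusive
    (8,0)@(17, 1): e=[36,0,-20] → ·  [on edge]
    (7,1)@(15, 3): e=[28,0,-12] → ·  [on edge]
    (6,2)@(13, 5): e=[20,0,-4] → ·  [on edge]
    (5,3)@(11, 7): e=[12,0,4] → █  [on edge]
    (6,3)@(13, 7): e=[4,8,4] → █
    (7,3)@(15, 7): e=[-4,16,4] → ·
    (4,4)@(9, 9): e=[4,0,12] → █  [on edge]
    (5,4)@(11, 9): e=[-4,8,12] → ·
    (6,4)@(13, 9): e=[-12,16,12] → ·
    (3,5)@(7, 11): e=[-4,0,20] → ·  [on edge]
    (4,5)@(9, 11): e=[-12,8,20] → ·
    (2,6)@(5, 13): e=[-12,0,28] → ·  [on edge]
    (1,7)@(3, 15): e=[-20,0,36] → ·  [on edge]
    (0,8)@(1, 17): e=[-28,0,44] → ·  [on edge]
  covered (3 px):
    · · · · · · · · · · ·
    · · · · · · · · · · ·
    · · · · · · · · · · ·
    · · · · · █ █ · · · ·
    · · · · █ · · · · · ·
    · · · · · · · · · · ·
    · · · · · · · · · · ·
    · · · · · · · · · · ·
    · · · · · · · · · · ·
T1:
  2·area = 48  (B↔C swapped to make it positive)
  edge (14, 4)→(15, 16): d=(1,12) inclusive
  edge (15, 16)→(10, 4): d=(-5,-12) inclusive
  edge (10, 4)→(14, 4): d=(4,0) inclusive
    (5,2)@(11, 5): e=[37,7,4] → █
    (6,2)@(13, 5): e=[13,31,4] → █
    (7,2)@(15, 5): e=[-11,55,4] → ·
    (5,3)@(11, 7): e=[39,-3,12] → ·
    (6,3)@(13, 7): e=[15,21,12] → █
    (7,3)@(15, 7): e=[-9,45,12] → ·
    (6,4)@(13, 9): e=[17,11,20] → █
    (7,4)@(15, 9): e=[-7,35,20] → ·
    (6,5)@(13, 11): e=[19,1,28] → █
    (7,5)@(15, 11): e=[-5,25,28] → ·
    (6,6)@(13, 13): e=[21,-9,36] → ·
  covered (5 px):
    · · · · · · · · · · ·
    · · · · · · · · · · ·
    · · · · · █ █ · · · ·
    · · · · · · █ · · · ·
    · · · · · · █ · · · ·
    · · · · · · █ · · · ·
    · · · · · · · · · · ·
    · · · · · · · · · · ·
    · · · · · · · · · · ·
T2:
  2·area = 18  (B↔C swapped to make it positive)
  edge (20, 4)→(20, 7): d=(0,3) inclusive
  edge (20, 7)→(14, 0): d=(-6,-7) inclusive
  edge (14, 0)→(20, 4): d=(6,4) inclusive
    (7,0)@(15, 1): e=[15,1,2] → █
    (8,0)@(17, 1): e=[9,15,-6] → ·
    (7,1)@(15, 3): e=[15,-11,14] → ·
    (8,1)@(17, 3): e=[9,3,6] → █
    (9,1)@(19, 3): e=[3,17,-2] → ·
    (8,2)@(17, 5): e=[9,-9,18] → ·
    (9,2)@(19, 5): e=[3,5,10] → █
    (10,2)@(21, 5): e=[-3,19,2] → ·
    (9,3)@(19, 7): e=[3,-7,22] → ·
  covered (3 px):
    · · · · · · · █ · · ·
    · · · · · · · · █ · ·
    · · · · · · · · · █ ·
    · · · · · · · · · · ·
    · · · · · · · · · · ·
    · · · · · · · · · · ·
    · · · · · · · · · · ·
    · · · · · · · · · · ·
    · · · · · · · · · · ·

Answer: [[5,2],[6,2],[6,3],[6,4],[6,5]]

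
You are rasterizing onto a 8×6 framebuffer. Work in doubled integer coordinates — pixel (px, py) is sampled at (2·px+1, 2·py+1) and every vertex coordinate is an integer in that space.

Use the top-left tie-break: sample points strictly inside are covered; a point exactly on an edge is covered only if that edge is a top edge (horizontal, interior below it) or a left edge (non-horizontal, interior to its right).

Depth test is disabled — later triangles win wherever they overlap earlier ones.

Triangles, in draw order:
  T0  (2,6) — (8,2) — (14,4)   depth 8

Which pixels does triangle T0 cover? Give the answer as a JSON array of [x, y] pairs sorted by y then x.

T0:
  2·area = 36
  edge (2, 6)→(8, 2): d=(6,-4) top-left  bias=+0
  edge (8, 2)→(14, 4): d=(6,2) right/bottom  bias=-1
  edge (14, 4)→(2, 6): d=(-12,2) right/bottom  bias=-1
    (2,0)@(5, 1): e=[-18,0,54] → ·  [on edge]
    (3,1)@(7, 3): e=[2,8,26] → █
    (4,1)@(9, 3): e=[10,4,22] → █
    (5,1)@(11, 3): e=[18,0,18] → ·  [on edge]
    (2,2)@(5, 5): e=[6,24,6] → █
    (4,2)@(9, 5): e=[22,16,-2] → ·
    (2,3)@(5, 7): e=[18,36,-18] → ·
    (3,3)@(7, 7): e=[26,32,-22] → ·
  covered (4 px):
    · · · · · · · ·
    · · · █ █ · · ·
    · · █ █ · · · ·
    · · · · · · · ·
    · · · · · · · ·
    · · · · · · · ·

Answer: [[3,1],[4,1],[2,2],[3,2]]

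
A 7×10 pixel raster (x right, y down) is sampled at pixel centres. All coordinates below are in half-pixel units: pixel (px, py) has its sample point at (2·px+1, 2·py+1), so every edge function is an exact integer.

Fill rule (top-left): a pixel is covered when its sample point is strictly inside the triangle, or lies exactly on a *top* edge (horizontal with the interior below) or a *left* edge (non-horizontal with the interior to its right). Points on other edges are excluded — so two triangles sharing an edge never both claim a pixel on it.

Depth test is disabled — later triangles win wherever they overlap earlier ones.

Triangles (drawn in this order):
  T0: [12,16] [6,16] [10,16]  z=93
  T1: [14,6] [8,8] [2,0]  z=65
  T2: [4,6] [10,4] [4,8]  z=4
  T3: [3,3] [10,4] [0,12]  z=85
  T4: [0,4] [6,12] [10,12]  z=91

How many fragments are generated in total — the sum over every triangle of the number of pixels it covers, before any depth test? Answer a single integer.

T0:
  degenerate (2·area = 0) — covers nothing
T1:
  2·area = 60
  edge (14, 6)→(8, 8): d=(-6,2) right/bottom  bias=-1
  edge (8, 8)→(2, 0): d=(-6,-8) top-left  bias=+0
  edge (2, 0)→(14, 6): d=(12,6) right/bottom  bias=-1
    (1,0)@(3, 1): e=[52,2,6] → X
    (2,0)@(5, 1): e=[48,18,-6] → .
    (1,1)@(3, 3): e=[40,-10,30] → .
    (2,1)@(5, 3): e=[36,6,18] → X
    (3,1)@(7, 3): e=[32,22,6] → X
    (4,1)@(9, 3): e=[28,38,-6] → .
    (2,2)@(5, 5): e=[24,-6,42] → .
    (3,2)@(7, 5): e=[20,10,30] → X
    (4,2)@(9, 5): e=[16,26,18] → X
    (5,2)@(11, 5): e=[12,42,6] → X
    (6,2)@(13, 5): e=[8,58,-6] → .
    (3,3)@(7, 7): e=[8,-2,54] → .
    (5,3)@(11, 7): e=[0,30,30] → .  [on edge]
    (2,4)@(5, 9): e=[0,-30,90] → .  [on edge]
  covered (7 px):
    . X . . . . .
    . . X X . . .
    . . . X X X .
    . . . . X . .
    . . . . . . .
    . . . . . . .
    . . . . . . .
    . . . . . . .
    . . . . . . .
    . . . . . . .
T2:
  2·area = 12
  edge (4, 6)→(10, 4): d=(6,-2) top-left  bias=+0
  edge (10, 4)→(4, 8): d=(-6,4) right/bottom  bias=-1
  edge (4, 8)→(4, 6): d=(0,-2) top-left  bias=+0
    (6,1)@(13, 3): e=[0,-6,18] → .  [on edge]
    (3,2)@(7, 5): e=[0,6,6] → X  [on edge]
    (4,2)@(9, 5): e=[4,-2,10] → .
    (0,3)@(1, 7): e=[0,18,-6] → .  [on edge]
    (2,3)@(5, 7): e=[8,2,2] → X
    (3,3)@(7, 7): e=[12,-6,6] → .
    (2,4)@(5, 9): e=[20,-10,2] → .
  covered (2 px):
    . . . . . . .
    . . . . . . .
    . . . X . . .
    . . X . . . .
    . . . . . . .
    . . . . . . .
    . . . . . . .
    . . . . . . .
    . . . . . . .
    . . . . . . .
T3:
  2·area = 66
  edge (3, 3)→(10, 4): d=(7,1) right/bottom  bias=-1
  edge (10, 4)→(0, 12): d=(-10,8) right/bottom  bias=-1
  edge (0, 12)→(3, 3): d=(3,-9) top-left  bias=+0
    (1,1)@(3, 3): e=[0,66,0] → .  [on edge]
    (1,2)@(3, 5): e=[14,46,6] → X
    (2,2)@(5, 5): e=[12,30,24] → X
    (3,2)@(7, 5): e=[10,14,42] → X
    (4,2)@(9, 5): e=[8,-2,60] → .
    (1,3)@(3, 7): e=[28,26,12] → X
    (3,3)@(7, 7): e=[24,-6,48] → .
    (0,4)@(1, 9): e=[44,22,0] → X  [on edge]
    (2,4)@(5, 9): e=[40,-10,36] → .
    (0,5)@(1, 11): e=[58,2,6] → X
    (1,5)@(3, 11): e=[56,-14,24] → .
    (0,6)@(1, 13): e=[72,-18,12] → .
  covered (8 px):
    . . . . . . .
    . . . . . . .
    . X X X . . .
    . X X . . . .
    X X . . . . .
    X . . . . . .
    . . . . . . .
    . . . . . . .
    . . . . . . .
    . . . . . . .
T4:
  2·area = 32  (B↔C swapped to make it positive)
  edge (0, 4)→(10, 12): d=(10,8) right/bottom  bias=-1
  edge (10, 12)→(6, 12): d=(-4,0) right/bottom  bias=-1
  edge (6, 12)→(0, 4): d=(-6,-8) top-left  bias=+0
    (0,2)@(1, 5): e=[2,28,2] → X
    (1,2)@(3, 5): e=[-14,28,18] → .
    (0,3)@(1, 7): e=[22,20,-10] → .
    (1,3)@(3, 7): e=[6,20,6] → X
    (2,3)@(5, 7): e=[-10,20,22] → .
    (1,4)@(3, 9): e=[26,12,-6] → .
    (2,4)@(5, 9): e=[10,12,10] → X
    (3,4)@(7, 9): e=[-6,12,26] → .
    (2,5)@(5, 11): e=[30,4,-2] → .
    (3,5)@(7, 11): e=[14,4,14] → X
    (4,5)@(9, 11): e=[-2,4,30] → .
    (3,6)@(7, 13): e=[34,-4,2] → .
  covered (4 px):
    . . . . . . .
    . . . . . . .
    X . . . . . .
    . X . . . . .
    . . X . . . .
    . . . X . . .
    . . . . . . .
    . . . . . . .
    . . . . . . .
    . . . . . . .

Final: 21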